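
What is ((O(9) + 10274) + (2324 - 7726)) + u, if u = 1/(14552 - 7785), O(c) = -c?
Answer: 32907922/6767 ≈ 4863.0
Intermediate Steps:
u = 1/6767 ≈ 0.00014778
((O(9) + 10274) + (2324 - 7726)) + u = ((-1*9 + 10274) + (2324 - 7726)) + 1/6767 = ((-9 + 10274) - 5402) + 1/6767 = (10265 - 5402) + 1/6767 = 4863 + 1/6767 = 32907922/6767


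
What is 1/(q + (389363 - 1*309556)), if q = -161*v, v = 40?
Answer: 1/73367 ≈ 1.3630e-5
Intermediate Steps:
q = -6440 (q = -161*40 = -6440)
1/(q + (389363 - 1*309556)) = 1/(-6440 + (389363 - 1*309556)) = 1/(-6440 + (389363 - 309556)) = 1/(-6440 + 79807) = 1/73367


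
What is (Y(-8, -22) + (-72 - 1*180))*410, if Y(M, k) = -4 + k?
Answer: -113980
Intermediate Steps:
(Y(-8, -22) + (-72 - 1*180))*410 = ((-4 - 22) + (-72 - 1*180))*410 = (-26 + (-72 - 180))*410 = (-26 - 252)*410 = -278*410 = -113980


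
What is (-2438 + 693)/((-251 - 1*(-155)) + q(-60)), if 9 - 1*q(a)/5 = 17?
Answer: 1745/136 ≈ 12.831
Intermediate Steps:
q(a) = -40 (q(a) = 45 - 5*17 = 45 - 85 = -40)
(-2438 + 693)/((-251 - 1*(-155)) + q(-60)) = (-2438 + 693)/((-251 - 1*(-155)) - 40) = -1745/((-251 + 155) - 40) = -1745/(-96 - 40) = -1745/(-136) = -1745*(-1/136) = 1745/136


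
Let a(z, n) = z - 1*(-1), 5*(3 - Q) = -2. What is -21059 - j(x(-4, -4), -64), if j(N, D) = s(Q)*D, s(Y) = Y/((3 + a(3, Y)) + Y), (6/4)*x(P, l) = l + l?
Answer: -273495/13 ≈ -21038.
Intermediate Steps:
Q = 17/5 (Q = 3 - 1/5*(-2) = 3 + 2/5 = 17/5 ≈ 3.4000)
x(P, l) = 4*l/3 (x(P, l) = 2*(l + l)/3 = 2*(2*l)/3 = 4*l/3)
a(z, n) = 1 + z (a(z, n) = z + 1 = 1 + z)
s(Y) = Y/(7 + Y) (s(Y) = Y/((3 + (1 + 3)) + Y) = Y/((3 + 4) + Y) = Y/(7 + Y))
j(N, D) = 17*D/52 (j(N, D) = (17/(5*(7 + 17/5)))*D = (17/(5*(52/5)))*D = ((17/5)*(5/52))*D = 17*D/52)
-21059 - j(x(-4, -4), -64) = -21059 - 17*(-64)/52 = -21059 - 1*(-272/13) = -21059 + 272/13 = -273495/13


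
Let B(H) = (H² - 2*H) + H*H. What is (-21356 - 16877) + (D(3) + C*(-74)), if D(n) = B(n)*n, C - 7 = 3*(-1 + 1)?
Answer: -38715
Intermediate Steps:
C = 7 (C = 7 + 3*(-1 + 1) = 7 + 3*0 = 7 + 0 = 7)
B(H) = -2*H + 2*H² (B(H) = (H² - 2*H) + H² = -2*H + 2*H²)
D(n) = 2*n²*(-1 + n) (D(n) = (2*n*(-1 + n))*n = 2*n²*(-1 + n))
(-21356 - 16877) + (D(3) + C*(-74)) = (-21356 - 16877) + (2*3²*(-1 + 3) + 7*(-74)) = -38233 + (2*9*2 - 518) = -38233 + (36 - 518) = -38233 - 482 = -38715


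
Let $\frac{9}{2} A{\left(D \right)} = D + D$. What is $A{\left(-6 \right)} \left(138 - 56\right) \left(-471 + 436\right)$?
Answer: $\frac{22960}{3} \approx 7653.3$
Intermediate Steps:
$A{\left(D \right)} = \frac{4 D}{9}$ ($A{\left(D \right)} = \frac{2 \left(D + D\right)}{9} = \frac{2 \cdot 2 D}{9} = \frac{4 D}{9}$)
$A{\left(-6 \right)} \left(138 - 56\right) \left(-471 + 436\right) = \frac{4}{9} \left(-6\right) \left(138 - 56\right) \left(-471 + 436\right) = - \frac{8 \cdot 82 \left(-35\right)}{3} = \left(- \frac{8}{3}\right) \left(-2870\right) = \frac{22960}{3}$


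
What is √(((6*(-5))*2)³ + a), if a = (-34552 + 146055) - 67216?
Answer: I*√171713 ≈ 414.38*I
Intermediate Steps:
a = 44287 (a = 111503 - 67216 = 44287)
√(((6*(-5))*2)³ + a) = √(((6*(-5))*2)³ + 44287) = √((-30*2)³ + 44287) = √((-60)³ + 44287) = √(-216000 + 44287) = √(-171713) = I*√171713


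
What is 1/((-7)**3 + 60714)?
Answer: 1/60371 ≈ 1.6564e-5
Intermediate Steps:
1/((-7)**3 + 60714) = 1/(-343 + 60714) = 1/60371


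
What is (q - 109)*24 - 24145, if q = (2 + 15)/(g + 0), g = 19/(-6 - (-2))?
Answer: -510091/19 ≈ -26847.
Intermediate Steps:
g = -19/4 (g = 19/(-6 - 1*(-2)) = 19/(-6 + 2) = 19/(-4) = 19*(-¼) = -19/4 ≈ -4.7500)
q = -68/19 (q = (2 + 15)/(-19/4 + 0) = 17/(-19/4) = 17*(-4/19) = -68/19 ≈ -3.5789)
(q - 109)*24 - 24145 = (-68/19 - 109)*24 - 24145 = -2139/19*24 - 24145 = -51336/19 - 24145 = -510091/19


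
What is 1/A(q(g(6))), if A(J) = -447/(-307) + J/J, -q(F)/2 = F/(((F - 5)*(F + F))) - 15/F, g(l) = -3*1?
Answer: 307/754 ≈ 0.40716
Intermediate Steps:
g(l) = -3
q(F) = -1/(-5 + F) + 30/F (q(F) = -2*(F/(((F - 5)*(F + F))) - 15/F) = -2*(F/(((-5 + F)*(2*F))) - 15/F) = -2*(F/((2*F*(-5 + F))) - 15/F) = -2*(F*(1/(2*F*(-5 + F))) - 15/F) = -2*(1/(2*(-5 + F)) - 15/F) = -1/(-5 + F) + 30/F)
A(J) = 754/307 (A(J) = -447*(-1/307) + 1 = 447/307 + 1 = 754/307)
1/A(q(g(6))) = 1/(754/307) = 307/754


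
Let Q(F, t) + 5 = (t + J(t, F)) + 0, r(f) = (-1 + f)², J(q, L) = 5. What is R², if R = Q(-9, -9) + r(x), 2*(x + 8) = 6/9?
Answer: 354025/81 ≈ 4370.7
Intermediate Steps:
x = -23/3 (x = -8 + (6/9)/2 = -8 + (6*(⅑))/2 = -8 + (½)*(⅔) = -8 + ⅓ = -23/3 ≈ -7.6667)
Q(F, t) = t (Q(F, t) = -5 + ((t + 5) + 0) = -5 + ((5 + t) + 0) = -5 + (5 + t) = t)
R = 595/9 (R = -9 + (-1 - 23/3)² = -9 + (-26/3)² = -9 + 676/9 = 595/9 ≈ 66.111)
R² = (595/9)² = 354025/81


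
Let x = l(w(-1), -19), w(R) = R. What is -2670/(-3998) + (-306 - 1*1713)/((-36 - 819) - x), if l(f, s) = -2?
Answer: 5174736/1705147 ≈ 3.0348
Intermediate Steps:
x = -2
-2670/(-3998) + (-306 - 1*1713)/((-36 - 819) - x) = -2670/(-3998) + (-306 - 1*1713)/((-36 - 819) - 1*(-2)) = -2670*(-1/3998) + (-306 - 1713)/(-855 + 2) = 1335/1999 - 2019/(-853) = 1335/1999 - 2019*(-1/853) = 1335/1999 + 2019/853 = 5174736/1705147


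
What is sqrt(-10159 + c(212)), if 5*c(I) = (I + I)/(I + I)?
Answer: I*sqrt(253970)/5 ≈ 100.79*I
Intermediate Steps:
c(I) = 1/5 (c(I) = ((I + I)/(I + I))/5 = ((2*I)/((2*I)))/5 = ((2*I)*(1/(2*I)))/5 = (1/5)*1 = 1/5)
sqrt(-10159 + c(212)) = sqrt(-10159 + 1/5) = sqrt(-50794/5) = I*sqrt(253970)/5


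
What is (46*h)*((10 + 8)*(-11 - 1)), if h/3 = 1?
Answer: -29808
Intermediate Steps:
h = 3 (h = 3*1 = 3)
(46*h)*((10 + 8)*(-11 - 1)) = (46*3)*((10 + 8)*(-11 - 1)) = 138*(18*(-12)) = 138*(-216) = -29808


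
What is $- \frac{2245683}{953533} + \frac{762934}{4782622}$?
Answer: $- \frac{5006385087502}{2280193951763} \approx -2.1956$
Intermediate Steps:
$- \frac{2245683}{953533} + \frac{762934}{4782622} = \left(-2245683\right) \frac{1}{953533} + 762934 \cdot \frac{1}{4782622} = - \frac{2245683}{953533} + \frac{381467}{2391311} = - \frac{5006385087502}{2280193951763}$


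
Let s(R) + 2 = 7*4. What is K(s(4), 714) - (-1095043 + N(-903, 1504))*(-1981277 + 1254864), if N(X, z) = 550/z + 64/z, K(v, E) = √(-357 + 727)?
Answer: -598180787001977/752 + √370 ≈ -7.9545e+11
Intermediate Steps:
s(R) = 26 (s(R) = -2 + 7*4 = -2 + 28 = 26)
K(v, E) = √370
N(X, z) = 614/z
K(s(4), 714) - (-1095043 + N(-903, 1504))*(-1981277 + 1254864) = √370 - (-1095043 + 614/1504)*(-1981277 + 1254864) = √370 - (-1095043 + 614*(1/1504))*(-726413) = √370 - (-1095043 + 307/752)*(-726413) = √370 - (-823472029)*(-726413)/752 = √370 - 1*598180787001977/752 = √370 - 598180787001977/752 = -598180787001977/752 + √370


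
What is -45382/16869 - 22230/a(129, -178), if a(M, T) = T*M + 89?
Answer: -663024616/385844637 ≈ -1.7184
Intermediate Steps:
a(M, T) = 89 + M*T (a(M, T) = M*T + 89 = 89 + M*T)
-45382/16869 - 22230/a(129, -178) = -45382/16869 - 22230/(89 + 129*(-178)) = -45382*1/16869 - 22230/(89 - 22962) = -45382/16869 - 22230/(-22873) = -45382/16869 - 22230*(-1/22873) = -45382/16869 + 22230/22873 = -663024616/385844637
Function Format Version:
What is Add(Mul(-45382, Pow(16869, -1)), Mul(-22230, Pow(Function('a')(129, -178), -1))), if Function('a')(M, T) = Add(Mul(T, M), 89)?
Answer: Rational(-663024616, 385844637) ≈ -1.7184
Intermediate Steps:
Function('a')(M, T) = Add(89, Mul(M, T)) (Function('a')(M, T) = Add(Mul(M, T), 89) = Add(89, Mul(M, T)))
Add(Mul(-45382, Pow(16869, -1)), Mul(-22230, Pow(Function('a')(129, -178), -1))) = Add(Mul(-45382, Pow(16869, -1)), Mul(-22230, Pow(Add(89, Mul(129, -178)), -1))) = Add(Mul(-45382, Rational(1, 16869)), Mul(-22230, Pow(Add(89, -22962), -1))) = Add(Rational(-45382, 16869), Mul(-22230, Pow(-22873, -1))) = Add(Rational(-45382, 16869), Mul(-22230, Rational(-1, 22873))) = Add(Rational(-45382, 16869), Rational(22230, 22873)) = Rational(-663024616, 385844637)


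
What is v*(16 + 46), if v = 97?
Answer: 6014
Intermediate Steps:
v*(16 + 46) = 97*(16 + 46) = 97*62 = 6014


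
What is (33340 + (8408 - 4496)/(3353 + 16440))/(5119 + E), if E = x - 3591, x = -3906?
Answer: -329951266/23533877 ≈ -14.020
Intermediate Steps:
E = -7497 (E = -3906 - 3591 = -7497)
(33340 + (8408 - 4496)/(3353 + 16440))/(5119 + E) = (33340 + (8408 - 4496)/(3353 + 16440))/(5119 - 7497) = (33340 + 3912/19793)/(-2378) = (33340 + 3912*(1/19793))*(-1/2378) = (33340 + 3912/19793)*(-1/2378) = (659902532/19793)*(-1/2378) = -329951266/23533877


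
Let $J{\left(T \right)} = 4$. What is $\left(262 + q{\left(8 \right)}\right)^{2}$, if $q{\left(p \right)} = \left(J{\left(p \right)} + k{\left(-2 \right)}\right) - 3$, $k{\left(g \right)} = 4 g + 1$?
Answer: $65536$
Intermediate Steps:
$k{\left(g \right)} = 1 + 4 g$
$q{\left(p \right)} = -6$ ($q{\left(p \right)} = \left(4 + \left(1 + 4 \left(-2\right)\right)\right) - 3 = \left(4 + \left(1 - 8\right)\right) - 3 = \left(4 - 7\right) - 3 = -3 - 3 = -6$)
$\left(262 + q{\left(8 \right)}\right)^{2} = \left(262 - 6\right)^{2} = 256^{2} = 65536$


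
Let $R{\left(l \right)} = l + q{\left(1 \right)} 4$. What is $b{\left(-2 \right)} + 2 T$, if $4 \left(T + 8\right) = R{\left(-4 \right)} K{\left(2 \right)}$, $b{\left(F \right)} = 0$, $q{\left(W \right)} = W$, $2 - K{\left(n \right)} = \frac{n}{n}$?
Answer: $-16$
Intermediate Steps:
$K{\left(n \right)} = 1$ ($K{\left(n \right)} = 2 - \frac{n}{n} = 2 - 1 = 1$)
$R{\left(l \right)} = 4 + l$ ($R{\left(l \right)} = l + 1 \cdot 4 = l + 4 = 4 + l$)
$T = -8$ ($T = -8 + \frac{\left(4 - 4\right) 1}{4} = -8 + \frac{0 \cdot 1}{4} = -8 + \frac{1}{4} \cdot 0 = -8 + 0 = -8$)
$b{\left(-2 \right)} + 2 T = 0 + 2 \left(-8\right) = 0 - 16 = -16$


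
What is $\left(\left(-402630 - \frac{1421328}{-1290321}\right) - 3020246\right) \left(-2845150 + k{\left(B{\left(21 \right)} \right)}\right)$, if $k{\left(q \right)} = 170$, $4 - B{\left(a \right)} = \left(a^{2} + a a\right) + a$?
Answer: $\frac{4188386537455740880}{430107} \approx 9.738 \cdot 10^{12}$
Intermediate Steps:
$B{\left(a \right)} = 4 - a - 2 a^{2}$ ($B{\left(a \right)} = 4 - \left(\left(a^{2} + a a\right) + a\right) = 4 - \left(\left(a^{2} + a^{2}\right) + a\right) = 4 - \left(2 a^{2} + a\right) = 4 - \left(a + 2 a^{2}\right) = 4 - a - 2 a^{2}$)
$\left(\left(-402630 - \frac{1421328}{-1290321}\right) - 3020246\right) \left(-2845150 + k{\left(B{\left(21 \right)} \right)}\right) = \left(\left(-402630 - \frac{1421328}{-1290321}\right) - 3020246\right) \left(-2845150 + 170\right) = \left(\left(-402630 - 1421328 \left(- \frac{1}{1290321}\right)\right) - 3020246\right) \left(-2844980\right) = \left(\left(-402630 - - \frac{473776}{430107}\right) - 3020246\right) \left(-2844980\right) = \left(\left(-402630 + \frac{473776}{430107}\right) - 3020246\right) \left(-2844980\right) = \left(- \frac{173173507634}{430107} - 3020246\right) \left(-2844980\right) = \left(- \frac{1472202453956}{430107}\right) \left(-2844980\right) = \frac{4188386537455740880}{430107}$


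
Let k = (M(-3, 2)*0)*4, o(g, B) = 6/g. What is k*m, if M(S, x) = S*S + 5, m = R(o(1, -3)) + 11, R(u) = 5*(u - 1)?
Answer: 0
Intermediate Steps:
R(u) = -5 + 5*u (R(u) = 5*(-1 + u) = -5 + 5*u)
m = 36 (m = (-5 + 5*(6/1)) + 11 = (-5 + 5*(6*1)) + 11 = (-5 + 5*6) + 11 = (-5 + 30) + 11 = 25 + 11 = 36)
M(S, x) = 5 + S**2 (M(S, x) = S**2 + 5 = 5 + S**2)
k = 0 (k = ((5 + (-3)**2)*0)*4 = ((5 + 9)*0)*4 = (14*0)*4 = 0*4 = 0)
k*m = 0*36 = 0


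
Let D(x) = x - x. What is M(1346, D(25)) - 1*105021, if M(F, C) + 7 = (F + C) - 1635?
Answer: -105317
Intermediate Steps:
D(x) = 0
M(F, C) = -1642 + C + F (M(F, C) = -7 + ((F + C) - 1635) = -7 + ((C + F) - 1635) = -7 + (-1635 + C + F) = -1642 + C + F)
M(1346, D(25)) - 1*105021 = (-1642 + 0 + 1346) - 1*105021 = -296 - 105021 = -105317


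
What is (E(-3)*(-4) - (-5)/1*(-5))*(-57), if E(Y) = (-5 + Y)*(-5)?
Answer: 10545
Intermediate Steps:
E(Y) = 25 - 5*Y
(E(-3)*(-4) - (-5)/1*(-5))*(-57) = ((25 - 5*(-3))*(-4) - (-5)/1*(-5))*(-57) = ((25 + 15)*(-4) - (-5)*(-5))*(-57) = (40*(-4) - 5*(-1)*(-5))*(-57) = (-160 + 5*(-5))*(-57) = (-160 - 25)*(-57) = -185*(-57) = 10545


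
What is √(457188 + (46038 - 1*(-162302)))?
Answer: 2*√166382 ≈ 815.80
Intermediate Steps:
√(457188 + (46038 - 1*(-162302))) = √(457188 + (46038 + 162302)) = √(457188 + 208340) = √665528 = 2*√166382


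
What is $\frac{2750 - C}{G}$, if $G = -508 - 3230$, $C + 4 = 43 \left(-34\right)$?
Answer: $- \frac{2108}{1869} \approx -1.1279$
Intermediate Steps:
$C = -1466$ ($C = -4 + 43 \left(-34\right) = -4 - 1462 = -1466$)
$G = -3738$
$\frac{2750 - C}{G} = \frac{2750 - -1466}{-3738} = \left(2750 + 1466\right) \left(- \frac{1}{3738}\right) = 4216 \left(- \frac{1}{3738}\right) = - \frac{2108}{1869}$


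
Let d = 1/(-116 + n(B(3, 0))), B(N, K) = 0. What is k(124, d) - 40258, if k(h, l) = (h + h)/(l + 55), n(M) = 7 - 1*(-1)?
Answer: -239065478/5939 ≈ -40254.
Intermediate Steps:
n(M) = 8 (n(M) = 7 + 1 = 8)
d = -1/108 (d = 1/(-116 + 8) = 1/(-108) = -1/108 ≈ -0.0092593)
k(h, l) = 2*h/(55 + l) (k(h, l) = (2*h)/(55 + l) = 2*h/(55 + l))
k(124, d) - 40258 = 2*124/(55 - 1/108) - 40258 = 2*124/(5939/108) - 40258 = 2*124*(108/5939) - 40258 = 26784/5939 - 40258 = -239065478/5939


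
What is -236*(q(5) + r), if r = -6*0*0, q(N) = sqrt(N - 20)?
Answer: -236*I*sqrt(15) ≈ -914.02*I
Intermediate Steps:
q(N) = sqrt(-20 + N)
r = 0 (r = -0*0 = -1*0 = 0)
-236*(q(5) + r) = -236*(sqrt(-20 + 5) + 0) = -236*(sqrt(-15) + 0) = -236*(I*sqrt(15) + 0) = -236*I*sqrt(15)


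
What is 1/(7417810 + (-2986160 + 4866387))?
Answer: 1/9298037 ≈ 1.0755e-7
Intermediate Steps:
1/(7417810 + (-2986160 + 4866387)) = 1/(7417810 + 1880227) = 1/9298037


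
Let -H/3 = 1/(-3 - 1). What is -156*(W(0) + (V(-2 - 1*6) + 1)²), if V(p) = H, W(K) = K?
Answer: -1911/4 ≈ -477.75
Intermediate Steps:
H = ¾ (H = -3/(-3 - 1) = -3/(-4) = -3*(-¼) = ¾ ≈ 0.75000)
V(p) = ¾
-156*(W(0) + (V(-2 - 1*6) + 1)²) = -156*(0 + (¾ + 1)²) = -156*(0 + (7/4)²) = -156*(0 + 49/16) = -156*49/16 = -1911/4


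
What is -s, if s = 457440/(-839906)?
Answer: 228720/419953 ≈ 0.54463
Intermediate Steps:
s = -228720/419953 (s = 457440*(-1/839906) = -228720/419953 ≈ -0.54463)
-s = -1*(-228720/419953) = 228720/419953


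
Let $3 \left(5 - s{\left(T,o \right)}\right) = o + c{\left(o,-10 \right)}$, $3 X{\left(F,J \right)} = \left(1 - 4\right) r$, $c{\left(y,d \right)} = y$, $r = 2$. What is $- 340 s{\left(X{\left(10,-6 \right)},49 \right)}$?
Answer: $\frac{28220}{3} \approx 9406.7$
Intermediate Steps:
$X{\left(F,J \right)} = -2$ ($X{\left(F,J \right)} = \frac{\left(1 - 4\right) 2}{3} = \frac{\left(-3\right) 2}{3} = \frac{1}{3} \left(-6\right) = -2$)
$s{\left(T,o \right)} = 5 - \frac{2 o}{3}$ ($s{\left(T,o \right)} = 5 - \frac{o + o}{3} = 5 - \frac{2 o}{3}$)
$- 340 s{\left(X{\left(10,-6 \right)},49 \right)} = - 340 \left(5 - \frac{98}{3}\right) = \left(-340\right) \left(- \frac{83}{3}\right) = \frac{28220}{3}$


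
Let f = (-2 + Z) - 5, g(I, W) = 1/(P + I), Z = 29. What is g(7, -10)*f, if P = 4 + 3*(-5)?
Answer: -11/2 ≈ -5.5000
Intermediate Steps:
P = -11 (P = 4 - 15 = -11)
g(I, W) = 1/(-11 + I)
f = 22 (f = (-2 + 29) - 5 = 27 - 5 = 22)
g(7, -10)*f = 22/(-11 + 7) = 22/(-4) = -¼*22 = -11/2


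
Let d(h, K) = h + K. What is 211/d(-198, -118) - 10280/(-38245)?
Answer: -964243/2417084 ≈ -0.39893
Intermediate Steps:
d(h, K) = K + h
211/d(-198, -118) - 10280/(-38245) = 211/(-118 - 198) - 10280/(-38245) = 211/(-316) - 10280*(-1/38245) = 211*(-1/316) + 2056/7649 = -211/316 + 2056/7649 = -964243/2417084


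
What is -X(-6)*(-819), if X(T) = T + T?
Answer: -9828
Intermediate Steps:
X(T) = 2*T
-X(-6)*(-819) = -2*(-6)*(-819) = -(-12)*(-819) = -1*9828 = -9828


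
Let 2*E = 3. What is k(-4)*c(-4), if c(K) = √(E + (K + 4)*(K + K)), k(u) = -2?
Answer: -√6 ≈ -2.4495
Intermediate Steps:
E = 3/2 (E = (½)*3 = 3/2 ≈ 1.5000)
c(K) = √(3/2 + 2*K*(4 + K)) (c(K) = √(3/2 + (K + 4)*(K + K)) = √(3/2 + (4 + K)*(2*K)) = √(3/2 + 2*K*(4 + K)))
k(-4)*c(-4) = -√(6 + 8*(-4)² + 32*(-4)) = -√(6 + 8*16 - 128) = -√(6 + 128 - 128) = -√6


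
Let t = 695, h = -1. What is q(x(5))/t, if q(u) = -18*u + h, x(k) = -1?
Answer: 17/695 ≈ 0.024460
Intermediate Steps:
q(u) = -1 - 18*u (q(u) = -18*u - 1 = -1 - 18*u)
q(x(5))/t = (-1 - 18*(-1))/695 = (-1 + 18)*(1/695) = 17*(1/695) = 17/695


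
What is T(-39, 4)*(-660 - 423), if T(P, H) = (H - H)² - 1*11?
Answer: 11913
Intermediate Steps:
T(P, H) = -11 (T(P, H) = 0² - 11 = 0 - 11 = -11)
T(-39, 4)*(-660 - 423) = -11*(-660 - 423) = -11*(-1083) = 11913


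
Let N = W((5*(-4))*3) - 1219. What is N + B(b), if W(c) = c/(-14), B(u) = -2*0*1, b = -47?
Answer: -8503/7 ≈ -1214.7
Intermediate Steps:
B(u) = 0 (B(u) = 0*1 = 0)
W(c) = -c/14 (W(c) = c*(-1/14) = -c/14)
N = -8503/7 (N = -5*(-4)*3/14 - 1219 = -(-10)*3/7 - 1219 = -1/14*(-60) - 1219 = 30/7 - 1219 = -8503/7 ≈ -1214.7)
N + B(b) = -8503/7 + 0 = -8503/7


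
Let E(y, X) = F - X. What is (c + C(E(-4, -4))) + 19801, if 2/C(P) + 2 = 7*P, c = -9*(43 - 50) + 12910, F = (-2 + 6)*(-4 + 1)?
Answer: 950445/29 ≈ 32774.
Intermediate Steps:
F = -12 (F = 4*(-3) = -12)
E(y, X) = -12 - X
c = 12973 (c = -9*(-7) + 12910 = 63 + 12910 = 12973)
C(P) = 2/(-2 + 7*P)
(c + C(E(-4, -4))) + 19801 = (12973 + 2/(-2 + 7*(-12 - 1*(-4)))) + 19801 = (12973 + 2/(-2 + 7*(-12 + 4))) + 19801 = (12973 + 2/(-2 + 7*(-8))) + 19801 = (12973 + 2/(-2 - 56)) + 19801 = (12973 + 2/(-58)) + 19801 = (12973 + 2*(-1/58)) + 19801 = (12973 - 1/29) + 19801 = 376216/29 + 19801 = 950445/29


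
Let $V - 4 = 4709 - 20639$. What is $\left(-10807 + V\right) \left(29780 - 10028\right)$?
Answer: $-528030216$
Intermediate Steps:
$V = -15926$ ($V = 4 + \left(4709 - 20639\right) = 4 - 15930 = -15926$)
$\left(-10807 + V\right) \left(29780 - 10028\right) = \left(-10807 - 15926\right) \left(29780 - 10028\right) = \left(-26733\right) 19752 = -528030216$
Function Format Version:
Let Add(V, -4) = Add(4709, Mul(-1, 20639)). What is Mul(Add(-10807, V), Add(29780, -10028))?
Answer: -528030216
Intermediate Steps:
V = -15926 (V = Add(4, Add(4709, Mul(-1, 20639))) = Add(4, Add(4709, -20639)) = Add(4, -15930) = -15926)
Mul(Add(-10807, V), Add(29780, -10028)) = Mul(Add(-10807, -15926), Add(29780, -10028)) = Mul(-26733, 19752) = -528030216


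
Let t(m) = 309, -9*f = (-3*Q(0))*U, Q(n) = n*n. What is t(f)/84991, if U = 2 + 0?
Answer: 309/84991 ≈ 0.0036357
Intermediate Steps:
Q(n) = n**2
U = 2
f = 0 (f = -(-3*0**2)*2/9 = -(-3*0)*2/9 = -0*2 = -1/9*0 = 0)
t(f)/84991 = 309/84991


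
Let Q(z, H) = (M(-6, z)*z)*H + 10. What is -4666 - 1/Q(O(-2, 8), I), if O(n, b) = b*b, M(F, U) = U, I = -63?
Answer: -1204005307/258038 ≈ -4666.0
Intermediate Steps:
O(n, b) = b²
Q(z, H) = 10 + H*z² (Q(z, H) = (z*z)*H + 10 = z²*H + 10 = H*z² + 10 = 10 + H*z²)
-4666 - 1/Q(O(-2, 8), I) = -4666 - 1/(10 - 63*(8²)²) = -4666 - 1/(10 - 63*64²) = -4666 - 1/(10 - 63*4096) = -4666 - 1/(10 - 258048) = -4666 - 1/(-258038) = -4666 - 1*(-1/258038) = -4666 + 1/258038 = -1204005307/258038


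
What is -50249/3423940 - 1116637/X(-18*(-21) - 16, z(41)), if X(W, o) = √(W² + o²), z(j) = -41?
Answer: -50249/3423940 - 1116637*√5309/26545 ≈ -3065.1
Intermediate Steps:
-50249/3423940 - 1116637/X(-18*(-21) - 16, z(41)) = -50249/3423940 - 1116637/√((-18*(-21) - 16)² + (-41)²) = -50249*1/3423940 - 1116637/√((378 - 16)² + 1681) = -50249/3423940 - 1116637/√(362² + 1681) = -50249/3423940 - 1116637/√(131044 + 1681) = -50249/3423940 - 1116637*√5309/26545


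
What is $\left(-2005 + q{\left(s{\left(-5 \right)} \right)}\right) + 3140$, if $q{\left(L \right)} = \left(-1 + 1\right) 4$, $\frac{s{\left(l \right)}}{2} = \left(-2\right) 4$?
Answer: $1135$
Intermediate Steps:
$s{\left(l \right)} = -16$ ($s{\left(l \right)} = 2 \left(\left(-2\right) 4\right) = 2 \left(-8\right) = -16$)
$q{\left(L \right)} = 0$ ($q{\left(L \right)} = 0 \cdot 4 = 0$)
$\left(-2005 + q{\left(s{\left(-5 \right)} \right)}\right) + 3140 = \left(-2005 + 0\right) + 3140 = -2005 + 3140 = 1135$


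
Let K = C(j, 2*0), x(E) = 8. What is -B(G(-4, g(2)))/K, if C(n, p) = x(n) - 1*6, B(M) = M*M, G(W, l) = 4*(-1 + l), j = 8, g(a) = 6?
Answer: -200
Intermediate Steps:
G(W, l) = -4 + 4*l
B(M) = M²
C(n, p) = 2 (C(n, p) = 8 - 1*6 = 8 - 6 = 2)
K = 2
-B(G(-4, g(2)))/K = -(-4 + 4*6)²/2 = -(-4 + 24)²/2 = -20²/2 = -400/2 = -1*200 = -200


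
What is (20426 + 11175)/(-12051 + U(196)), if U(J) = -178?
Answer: -31601/12229 ≈ -2.5841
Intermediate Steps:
(20426 + 11175)/(-12051 + U(196)) = (20426 + 11175)/(-12051 - 178) = 31601/(-12229) = 31601*(-1/12229) = -31601/12229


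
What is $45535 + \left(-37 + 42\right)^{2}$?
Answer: $45560$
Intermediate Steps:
$45535 + \left(-37 + 42\right)^{2} = 45535 + 5^{2} = 45535 + 25 = 45560$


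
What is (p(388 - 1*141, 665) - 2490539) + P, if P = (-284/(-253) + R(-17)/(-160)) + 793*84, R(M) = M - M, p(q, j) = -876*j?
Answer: -760635867/253 ≈ -3.0065e+6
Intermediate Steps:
R(M) = 0
P = 16853120/253 (P = (-284/(-253) + 0/(-160)) + 793*84 = (-284*(-1/253) + 0*(-1/160)) + 66612 = (284/253 + 0) + 66612 = 284/253 + 66612 = 16853120/253 ≈ 66613.)
(p(388 - 1*141, 665) - 2490539) + P = (-876*665 - 2490539) + 16853120/253 = (-582540 - 2490539) + 16853120/253 = -3073079 + 16853120/253 = -760635867/253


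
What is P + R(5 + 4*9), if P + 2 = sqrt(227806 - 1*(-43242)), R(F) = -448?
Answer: -450 + 2*sqrt(67762) ≈ 70.623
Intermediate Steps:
P = -2 + 2*sqrt(67762) (P = -2 + sqrt(227806 - 1*(-43242)) = -2 + sqrt(227806 + 43242) = -2 + sqrt(271048) = -2 + 2*sqrt(67762) ≈ 518.62)
P + R(5 + 4*9) = (-2 + 2*sqrt(67762)) - 448 = -450 + 2*sqrt(67762)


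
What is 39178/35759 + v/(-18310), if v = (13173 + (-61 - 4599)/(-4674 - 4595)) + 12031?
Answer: -852463598702/3034426315505 ≈ -0.28093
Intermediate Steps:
v = 233620536/9269 (v = (13173 - 4660/(-9269)) + 12031 = (13173 - 4660*(-1/9269)) + 12031 = (13173 + 4660/9269) + 12031 = 122105197/9269 + 12031 = 233620536/9269 ≈ 25205.)
39178/35759 + v/(-18310) = 39178/35759 + (233620536/9269)/(-18310) = 39178*(1/35759) + (233620536/9269)*(-1/18310) = 39178/35759 - 116810268/84857695 = -852463598702/3034426315505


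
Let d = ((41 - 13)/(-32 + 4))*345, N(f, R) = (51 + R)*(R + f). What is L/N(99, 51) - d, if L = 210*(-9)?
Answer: 58629/170 ≈ 344.88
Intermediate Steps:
L = -1890
d = -345 (d = (28/(-28))*345 = (28*(-1/28))*345 = -1*345 = -345)
L/N(99, 51) - d = -1890/(51² + 51*51 + 51*99 + 51*99) - 1*(-345) = -1890/(2601 + 2601 + 5049 + 5049) + 345 = -1890/15300 + 345 = -1890*1/15300 + 345 = -21/170 + 345 = 58629/170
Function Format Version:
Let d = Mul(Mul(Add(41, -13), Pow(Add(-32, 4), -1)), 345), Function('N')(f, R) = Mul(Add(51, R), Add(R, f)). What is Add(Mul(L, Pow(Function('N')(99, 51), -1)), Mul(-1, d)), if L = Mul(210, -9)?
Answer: Rational(58629, 170) ≈ 344.88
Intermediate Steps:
L = -1890
d = -345 (d = Mul(Mul(28, Pow(-28, -1)), 345) = Mul(Mul(28, Rational(-1, 28)), 345) = Mul(-1, 345) = -345)
Add(Mul(L, Pow(Function('N')(99, 51), -1)), Mul(-1, d)) = Add(Mul(-1890, Pow(Add(Pow(51, 2), Mul(51, 51), Mul(51, 99), Mul(51, 99)), -1)), Mul(-1, -345)) = Add(Mul(-1890, Pow(Add(2601, 2601, 5049, 5049), -1)), 345) = Add(Mul(-1890, Pow(15300, -1)), 345) = Add(Mul(-1890, Rational(1, 15300)), 345) = Add(Rational(-21, 170), 345) = Rational(58629, 170)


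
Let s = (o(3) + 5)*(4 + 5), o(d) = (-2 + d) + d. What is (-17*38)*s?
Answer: -52326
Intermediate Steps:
o(d) = -2 + 2*d
s = 81 (s = ((-2 + 2*3) + 5)*(4 + 5) = ((-2 + 6) + 5)*9 = (4 + 5)*9 = 9*9 = 81)
(-17*38)*s = -17*38*81 = -646*81 = -52326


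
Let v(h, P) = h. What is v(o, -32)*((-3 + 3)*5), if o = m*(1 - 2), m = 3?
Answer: 0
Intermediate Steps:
o = -3 (o = 3*(1 - 2) = 3*(-1) = -3)
v(o, -32)*((-3 + 3)*5) = -3*(-3 + 3)*5 = -0*5 = -3*0 = 0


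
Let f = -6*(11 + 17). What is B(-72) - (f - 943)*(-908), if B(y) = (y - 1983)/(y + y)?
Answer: -48421139/48 ≈ -1.0088e+6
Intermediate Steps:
f = -168 (f = -6*28 = -168)
B(y) = (-1983 + y)/(2*y) (B(y) = (-1983 + y)/((2*y)) = (-1983 + y)*(1/(2*y)) = (-1983 + y)/(2*y))
B(-72) - (f - 943)*(-908) = (½)*(-1983 - 72)/(-72) - (-168 - 943)*(-908) = (½)*(-1/72)*(-2055) - (-1111)*(-908) = 685/48 - 1*1008788 = 685/48 - 1008788 = -48421139/48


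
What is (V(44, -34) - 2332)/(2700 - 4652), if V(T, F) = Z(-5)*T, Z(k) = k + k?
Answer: 693/488 ≈ 1.4201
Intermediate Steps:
Z(k) = 2*k
V(T, F) = -10*T (V(T, F) = (2*(-5))*T = -10*T)
(V(44, -34) - 2332)/(2700 - 4652) = (-10*44 - 2332)/(2700 - 4652) = (-440 - 2332)/(-1952) = -2772*(-1/1952) = 693/488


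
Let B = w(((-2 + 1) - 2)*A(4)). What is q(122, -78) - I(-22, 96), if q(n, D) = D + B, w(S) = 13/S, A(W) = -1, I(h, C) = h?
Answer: -155/3 ≈ -51.667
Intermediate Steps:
B = 13/3 (B = 13/((((-2 + 1) - 2)*(-1))) = 13/(((-1 - 2)*(-1))) = 13/((-3*(-1))) = 13/3 ≈ 4.3333)
q(n, D) = 13/3 + D (q(n, D) = D + 13/3 = 13/3 + D)
q(122, -78) - I(-22, 96) = (13/3 - 78) - 1*(-22) = -221/3 + 22 = -155/3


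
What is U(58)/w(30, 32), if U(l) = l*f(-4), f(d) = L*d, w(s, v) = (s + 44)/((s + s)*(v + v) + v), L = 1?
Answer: -449152/37 ≈ -12139.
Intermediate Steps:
w(s, v) = (44 + s)/(v + 4*s*v) (w(s, v) = (44 + s)/((2*s)*(2*v) + v) = (44 + s)/(4*s*v + v) = (44 + s)/(v + 4*s*v))
f(d) = d (f(d) = 1*d = d)
U(l) = -4*l (U(l) = l*(-4) = -4*l)
U(58)/w(30, 32) = (-4*58)/(((44 + 30)/(32*(1 + 4*30)))) = -232/((1/32)*74/(1 + 120)) = -232/((1/32)*74/121) = -232/((1/32)*(1/121)*74) = -232/37/1936 = -232*1936/37 = -449152/37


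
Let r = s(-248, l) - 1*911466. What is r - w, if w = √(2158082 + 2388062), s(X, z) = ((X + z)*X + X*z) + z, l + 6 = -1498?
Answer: -105482 - 4*√284134 ≈ -1.0761e+5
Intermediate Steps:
l = -1504 (l = -6 - 1498 = -1504)
s(X, z) = z + X*z + X*(X + z) (s(X, z) = (X*(X + z) + X*z) + z = (X*z + X*(X + z)) + z = z + X*z + X*(X + z))
w = 4*√284134 (w = √4546144 = 4*√284134 ≈ 2132.2)
r = -105482 (r = (-1504 + (-248)² + 2*(-248)*(-1504)) - 1*911466 = (-1504 + 61504 + 745984) - 911466 = 805984 - 911466 = -105482)
r - w = -105482 - 4*√284134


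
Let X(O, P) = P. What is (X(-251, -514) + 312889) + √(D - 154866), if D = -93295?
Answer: 312375 + I*√248161 ≈ 3.1238e+5 + 498.16*I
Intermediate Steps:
(X(-251, -514) + 312889) + √(D - 154866) = (-514 + 312889) + √(-93295 - 154866) = 312375 + √(-248161) = 312375 + I*√248161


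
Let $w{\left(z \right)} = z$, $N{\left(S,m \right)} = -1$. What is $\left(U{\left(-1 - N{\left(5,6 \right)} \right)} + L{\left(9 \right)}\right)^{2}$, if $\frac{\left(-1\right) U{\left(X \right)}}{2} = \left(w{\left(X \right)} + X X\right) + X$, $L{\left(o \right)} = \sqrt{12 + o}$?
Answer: $21$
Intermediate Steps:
$U{\left(X \right)} = - 4 X - 2 X^{2}$ ($U{\left(X \right)} = - 2 \left(\left(X + X X\right) + X\right) = - 2 \left(\left(X + X^{2}\right) + X\right) = - 2 \left(X^{2} + 2 X\right) = - 4 X - 2 X^{2}$)
$\left(U{\left(-1 - N{\left(5,6 \right)} \right)} + L{\left(9 \right)}\right)^{2} = \left(2 \left(-1 - -1\right) \left(-2 - \left(-1 - -1\right)\right) + \sqrt{12 + 9}\right)^{2} = \left(2 \left(-1 + 1\right) \left(-2 - \left(-1 + 1\right)\right) + \sqrt{21}\right)^{2} = \left(2 \cdot 0 \left(-2 - 0\right) + \sqrt{21}\right)^{2} = \left(2 \cdot 0 \left(-2 + 0\right) + \sqrt{21}\right)^{2} = \left(2 \cdot 0 \left(-2\right) + \sqrt{21}\right)^{2} = \left(0 + \sqrt{21}\right)^{2} = \left(\sqrt{21}\right)^{2} = 21$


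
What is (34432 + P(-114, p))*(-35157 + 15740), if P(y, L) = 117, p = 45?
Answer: -670837933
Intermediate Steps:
(34432 + P(-114, p))*(-35157 + 15740) = (34432 + 117)*(-35157 + 15740) = 34549*(-19417) = -670837933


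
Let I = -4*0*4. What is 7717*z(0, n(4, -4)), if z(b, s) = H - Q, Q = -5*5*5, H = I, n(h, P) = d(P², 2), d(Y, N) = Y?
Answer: 964625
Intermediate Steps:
n(h, P) = P²
I = 0 (I = 0*4 = 0)
H = 0
Q = -125 (Q = -25*5 = -125)
z(b, s) = 125 (z(b, s) = 0 - 1*(-125) = 0 + 125 = 125)
7717*z(0, n(4, -4)) = 7717*125 = 964625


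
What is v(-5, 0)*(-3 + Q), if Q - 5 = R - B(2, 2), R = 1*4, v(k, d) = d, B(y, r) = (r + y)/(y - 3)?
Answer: 0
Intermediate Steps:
B(y, r) = (r + y)/(-3 + y)
R = 4
Q = 13 (Q = 5 + (4 - (2 + 2)/(-3 + 2)) = 5 + (4 - 4/(-1)) = 5 + (4 - (-1)*4) = 5 + (4 - 1*(-4)) = 5 + (4 + 4) = 5 + 8 = 13)
v(-5, 0)*(-3 + Q) = 0*(-3 + 13) = 0*10 = 0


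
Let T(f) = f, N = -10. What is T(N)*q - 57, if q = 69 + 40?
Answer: -1147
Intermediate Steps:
q = 109
T(N)*q - 57 = -10*109 - 57 = -1090 - 57 = -1147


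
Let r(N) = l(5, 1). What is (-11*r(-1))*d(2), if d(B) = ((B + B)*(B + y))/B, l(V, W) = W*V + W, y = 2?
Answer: -528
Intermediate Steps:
l(V, W) = W + V*W (l(V, W) = V*W + W = W + V*W)
r(N) = 6 (r(N) = 1*(1 + 5) = 1*6 = 6)
d(B) = 4 + 2*B (d(B) = ((B + B)*(B + 2))/B = ((2*B)*(2 + B))/B = (2*B*(2 + B))/B = 4 + 2*B)
(-11*r(-1))*d(2) = (-11*6)*(4 + 2*2) = -66*(4 + 4) = -66*8 = -528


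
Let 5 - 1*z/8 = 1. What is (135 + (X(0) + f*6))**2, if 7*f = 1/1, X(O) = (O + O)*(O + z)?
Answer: 904401/49 ≈ 18457.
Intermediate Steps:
z = 32 (z = 40 - 8*1 = 40 - 8 = 32)
X(O) = 2*O*(32 + O) (X(O) = (O + O)*(O + 32) = (2*O)*(32 + O) = 2*O*(32 + O))
f = 1/7 (f = (1/7)/1 = (1/7)*1 = 1/7 ≈ 0.14286)
(135 + (X(0) + f*6))**2 = (135 + (2*0*(32 + 0) + (1/7)*6))**2 = (135 + (2*0*32 + 6/7))**2 = (135 + (0 + 6/7))**2 = (135 + 6/7)**2 = (951/7)**2 = 904401/49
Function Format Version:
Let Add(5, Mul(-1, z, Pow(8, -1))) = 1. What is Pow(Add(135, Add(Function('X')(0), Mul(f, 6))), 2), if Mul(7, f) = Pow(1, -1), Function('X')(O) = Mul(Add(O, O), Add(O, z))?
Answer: Rational(904401, 49) ≈ 18457.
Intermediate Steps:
z = 32 (z = Add(40, Mul(-8, 1)) = Add(40, -8) = 32)
Function('X')(O) = Mul(2, O, Add(32, O)) (Function('X')(O) = Mul(Add(O, O), Add(O, 32)) = Mul(Mul(2, O), Add(32, O)) = Mul(2, O, Add(32, O)))
f = Rational(1, 7) (f = Mul(Rational(1, 7), Pow(1, -1)) = Mul(Rational(1, 7), 1) = Rational(1, 7) ≈ 0.14286)
Pow(Add(135, Add(Function('X')(0), Mul(f, 6))), 2) = Pow(Add(135, Add(Mul(2, 0, Add(32, 0)), Mul(Rational(1, 7), 6))), 2) = Pow(Add(135, Add(Mul(2, 0, 32), Rational(6, 7))), 2) = Pow(Add(135, Add(0, Rational(6, 7))), 2) = Pow(Add(135, Rational(6, 7)), 2) = Pow(Rational(951, 7), 2) = Rational(904401, 49)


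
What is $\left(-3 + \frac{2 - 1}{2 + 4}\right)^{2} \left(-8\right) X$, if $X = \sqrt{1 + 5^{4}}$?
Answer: $- \frac{578 \sqrt{626}}{9} \approx -1606.8$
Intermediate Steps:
$X = \sqrt{626}$ ($X = \sqrt{1 + 625} = \sqrt{626} \approx 25.02$)
$\left(-3 + \frac{2 - 1}{2 + 4}\right)^{2} \left(-8\right) X = \left(-3 + \frac{2 - 1}{2 + 4}\right)^{2} \left(-8\right) \sqrt{626} = \left(-3 + 1 \cdot \frac{1}{6}\right)^{2} \left(-8\right) \sqrt{626} = \left(-3 + \frac{1}{6}\right)^{2} \left(-8\right) \sqrt{626} = \left(- \frac{17}{6}\right)^{2} \left(-8\right) \sqrt{626} = \frac{289}{36} \left(-8\right) \sqrt{626} = - \frac{578 \sqrt{626}}{9}$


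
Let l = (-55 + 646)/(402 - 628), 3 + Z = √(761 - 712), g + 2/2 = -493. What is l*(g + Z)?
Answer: 144795/113 ≈ 1281.4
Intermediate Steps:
g = -494 (g = -1 - 493 = -494)
Z = 4 (Z = -3 + √(761 - 712) = -3 + √49 = -3 + 7 = 4)
l = -591/226 (l = 591/(-226) = 591*(-1/226) = -591/226 ≈ -2.6150)
l*(g + Z) = -591*(-494 + 4)/226 = -591/226*(-490) = 144795/113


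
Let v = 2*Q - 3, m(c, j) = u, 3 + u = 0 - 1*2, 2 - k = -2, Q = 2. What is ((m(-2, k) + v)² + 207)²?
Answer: 49729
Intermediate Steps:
k = 4 (k = 2 - 1*(-2) = 2 + 2 = 4)
u = -5 (u = -3 + (0 - 1*2) = -3 + (0 - 2) = -3 - 2 = -5)
m(c, j) = -5
v = 1 (v = 2*2 - 3 = 4 - 3 = 1)
((m(-2, k) + v)² + 207)² = ((-5 + 1)² + 207)² = ((-4)² + 207)² = (16 + 207)² = 223² = 49729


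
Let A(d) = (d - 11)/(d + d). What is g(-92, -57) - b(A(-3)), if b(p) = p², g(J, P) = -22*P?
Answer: 11237/9 ≈ 1248.6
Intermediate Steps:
A(d) = (-11 + d)/(2*d) (A(d) = (-11 + d)/((2*d)) = (-11 + d)*(1/(2*d)) = (-11 + d)/(2*d))
g(-92, -57) - b(A(-3)) = -22*(-57) - ((½)*(-11 - 3)/(-3))² = 1254 - ((½)*(-⅓)*(-14))² = 1254 - (7/3)² = 1254 - 1*49/9 = 1254 - 49/9 = 11237/9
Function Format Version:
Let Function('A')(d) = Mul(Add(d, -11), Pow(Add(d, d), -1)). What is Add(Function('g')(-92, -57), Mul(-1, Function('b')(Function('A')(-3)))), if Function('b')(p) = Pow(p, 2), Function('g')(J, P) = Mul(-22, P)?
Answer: Rational(11237, 9) ≈ 1248.6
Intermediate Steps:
Function('A')(d) = Mul(Rational(1, 2), Pow(d, -1), Add(-11, d)) (Function('A')(d) = Mul(Add(-11, d), Pow(Mul(2, d), -1)) = Mul(Add(-11, d), Mul(Rational(1, 2), Pow(d, -1))) = Mul(Rational(1, 2), Pow(d, -1), Add(-11, d)))
Add(Function('g')(-92, -57), Mul(-1, Function('b')(Function('A')(-3)))) = Add(Mul(-22, -57), Mul(-1, Pow(Mul(Rational(1, 2), Pow(-3, -1), Add(-11, -3)), 2))) = Add(1254, Mul(-1, Pow(Mul(Rational(1, 2), Rational(-1, 3), -14), 2))) = Add(1254, Mul(-1, Pow(Rational(7, 3), 2))) = Add(1254, Mul(-1, Rational(49, 9))) = Add(1254, Rational(-49, 9)) = Rational(11237, 9)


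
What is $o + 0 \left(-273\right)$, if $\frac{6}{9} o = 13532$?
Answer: $20298$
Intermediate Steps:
$o = 20298$ ($o = \frac{3}{2} \cdot 13532 = 20298$)
$o + 0 \left(-273\right) = 20298 + 0 \left(-273\right) = 20298 + 0 = 20298$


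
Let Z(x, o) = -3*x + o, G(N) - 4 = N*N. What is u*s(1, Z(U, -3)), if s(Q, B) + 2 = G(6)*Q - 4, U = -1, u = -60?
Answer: -2040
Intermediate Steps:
G(N) = 4 + N² (G(N) = 4 + N*N = 4 + N²)
Z(x, o) = o - 3*x
s(Q, B) = -6 + 40*Q (s(Q, B) = -2 + ((4 + 6²)*Q - 4) = -2 + ((4 + 36)*Q - 4) = -2 + (40*Q - 4) = -2 + (-4 + 40*Q) = -6 + 40*Q)
u*s(1, Z(U, -3)) = -60*(-6 + 40*1) = -60*(-6 + 40) = -60*34 = -2040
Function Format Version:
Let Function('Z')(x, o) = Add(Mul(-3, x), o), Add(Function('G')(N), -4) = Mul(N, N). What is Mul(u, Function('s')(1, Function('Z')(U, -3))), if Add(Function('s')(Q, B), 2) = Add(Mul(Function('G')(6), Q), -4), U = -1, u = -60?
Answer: -2040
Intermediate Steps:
Function('G')(N) = Add(4, Pow(N, 2)) (Function('G')(N) = Add(4, Mul(N, N)) = Add(4, Pow(N, 2)))
Function('Z')(x, o) = Add(o, Mul(-3, x))
Function('s')(Q, B) = Add(-6, Mul(40, Q)) (Function('s')(Q, B) = Add(-2, Add(Mul(Add(4, Pow(6, 2)), Q), -4)) = Add(-2, Add(Mul(Add(4, 36), Q), -4)) = Add(-2, Add(Mul(40, Q), -4)) = Add(-2, Add(-4, Mul(40, Q))) = Add(-6, Mul(40, Q)))
Mul(u, Function('s')(1, Function('Z')(U, -3))) = Mul(-60, Add(-6, Mul(40, 1))) = Mul(-60, Add(-6, 40)) = Mul(-60, 34) = -2040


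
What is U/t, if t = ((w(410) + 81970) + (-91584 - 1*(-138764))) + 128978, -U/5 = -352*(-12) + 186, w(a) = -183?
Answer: -4410/51589 ≈ -0.085483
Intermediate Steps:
U = -22050 (U = -5*(-352*(-12) + 186) = -5*(4224 + 186) = -5*4410 = -22050)
t = 257945 (t = ((-183 + 81970) + (-91584 - 1*(-138764))) + 128978 = (81787 + (-91584 + 138764)) + 128978 = (81787 + 47180) + 128978 = 128967 + 128978 = 257945)
U/t = -22050/257945 = -22050*1/257945 = -4410/51589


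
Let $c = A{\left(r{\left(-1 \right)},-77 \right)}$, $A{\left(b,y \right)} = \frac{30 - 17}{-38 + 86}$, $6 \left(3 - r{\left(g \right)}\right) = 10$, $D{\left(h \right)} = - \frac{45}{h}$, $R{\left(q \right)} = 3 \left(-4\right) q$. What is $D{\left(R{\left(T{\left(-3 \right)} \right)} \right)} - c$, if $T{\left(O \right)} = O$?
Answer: $- \frac{73}{48} \approx -1.5208$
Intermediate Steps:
$R{\left(q \right)} = - 12 q$
$r{\left(g \right)} = \frac{4}{3}$ ($r{\left(g \right)} = 3 - \frac{5}{3} = \frac{4}{3}$)
$A{\left(b,y \right)} = \frac{13}{48}$
$c = \frac{13}{48} \approx 0.27083$
$D{\left(R{\left(T{\left(-3 \right)} \right)} \right)} - c = - \frac{45}{\left(-12\right) \left(-3\right)} - \frac{13}{48} = - \frac{45}{36} - \frac{13}{48} = \left(-45\right) \frac{1}{36} - \frac{13}{48} = - \frac{5}{4} - \frac{13}{48} = - \frac{73}{48}$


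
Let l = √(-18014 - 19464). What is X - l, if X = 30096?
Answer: 30096 - I*√37478 ≈ 30096.0 - 193.59*I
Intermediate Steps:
l = I*√37478 (l = √(-37478) = I*√37478 ≈ 193.59*I)
X - l = 30096 - I*√37478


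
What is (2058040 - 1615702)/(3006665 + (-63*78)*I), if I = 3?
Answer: 442338/2991923 ≈ 0.14784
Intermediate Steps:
(2058040 - 1615702)/(3006665 + (-63*78)*I) = (2058040 - 1615702)/(3006665 - 63*78*3) = 442338/(3006665 - 4914*3) = 442338/(3006665 - 14742) = 442338/2991923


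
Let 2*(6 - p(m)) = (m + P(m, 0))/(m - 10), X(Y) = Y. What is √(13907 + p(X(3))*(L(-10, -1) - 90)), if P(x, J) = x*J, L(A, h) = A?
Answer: √650993/7 ≈ 115.26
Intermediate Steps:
P(x, J) = J*x
p(m) = 6 - m/(2*(-10 + m)) (p(m) = 6 - (m + 0*m)/(2*(m - 10)) = 6 - (m + 0)/(2*(-10 + m)) = 6 - m/(2*(-10 + m)))
√(13907 + p(X(3))*(L(-10, -1) - 90)) = √(13907 + ((-120 + 11*3)/(2*(-10 + 3)))*(-10 - 90)) = √(13907 + ((½)*(-120 + 33)/(-7))*(-100)) = √(13907 + ((½)*(-⅐)*(-87))*(-100)) = √(13907 + (87/14)*(-100)) = √(13907 - 4350/7) = √(92999/7) = √650993/7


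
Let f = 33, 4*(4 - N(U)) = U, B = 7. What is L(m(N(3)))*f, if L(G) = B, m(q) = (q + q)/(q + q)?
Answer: 231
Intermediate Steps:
N(U) = 4 - U/4
m(q) = 1 (m(q) = (2*q)/((2*q)) = (2*q)*(1/(2*q)) = 1)
L(G) = 7
L(m(N(3)))*f = 7*33 = 231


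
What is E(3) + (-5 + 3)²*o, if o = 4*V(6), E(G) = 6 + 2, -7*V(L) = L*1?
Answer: -40/7 ≈ -5.7143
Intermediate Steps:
V(L) = -L/7
E(G) = 8
o = -24/7 (o = 4*(-⅐*6) = 4*(-6/7) = -24/7 ≈ -3.4286)
E(3) + (-5 + 3)²*o = 8 + (-5 + 3)²*(-24/7) = 8 + (-2)²*(-24/7) = 8 + 4*(-24/7) = 8 - 96/7 = -40/7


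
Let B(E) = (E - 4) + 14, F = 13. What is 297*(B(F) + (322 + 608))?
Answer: 283041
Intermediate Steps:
B(E) = 10 + E (B(E) = (-4 + E) + 14 = 10 + E)
297*(B(F) + (322 + 608)) = 297*((10 + 13) + (322 + 608)) = 297*(23 + 930) = 297*953 = 283041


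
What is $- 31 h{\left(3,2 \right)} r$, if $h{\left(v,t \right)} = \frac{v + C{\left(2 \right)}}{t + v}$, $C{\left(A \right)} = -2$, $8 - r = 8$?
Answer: $0$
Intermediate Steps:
$r = 0$ ($r = 8 - 8 = 0$)
$h{\left(v,t \right)} = \frac{-2 + v}{t + v}$ ($h{\left(v,t \right)} = \frac{v - 2}{t + v} = \frac{-2 + v}{t + v}$)
$- 31 h{\left(3,2 \right)} r = - 31 \frac{-2 + 3}{2 + 3} \cdot 0 = - 31 \cdot \frac{1}{5} \cdot 1 \cdot 0 = \left(-31\right) \frac{1}{5} \cdot 0 = \left(- \frac{31}{5}\right) 0 = 0$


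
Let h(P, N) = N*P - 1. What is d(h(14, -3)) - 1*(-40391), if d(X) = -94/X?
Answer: 1736907/43 ≈ 40393.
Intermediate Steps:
h(P, N) = -1 + N*P
d(h(14, -3)) - 1*(-40391) = -94/(-1 - 3*14) - 1*(-40391) = -94/(-1 - 42) + 40391 = -94/(-43) + 40391 = -94*(-1/43) + 40391 = 94/43 + 40391 = 1736907/43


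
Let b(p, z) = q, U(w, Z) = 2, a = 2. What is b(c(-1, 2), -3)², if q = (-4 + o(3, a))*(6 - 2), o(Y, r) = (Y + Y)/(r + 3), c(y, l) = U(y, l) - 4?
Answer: 3136/25 ≈ 125.44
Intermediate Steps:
c(y, l) = -2 (c(y, l) = 2 - 4 = -2)
o(Y, r) = 2*Y/(3 + r) (o(Y, r) = (2*Y)/(3 + r) = 2*Y/(3 + r))
q = -56/5 (q = (-4 + 2*3/(3 + 2))*(6 - 2) = (-4 + 2*3/5)*4 = (-4 + 2*3*(⅕))*4 = (-4 + 6/5)*4 = -14/5*4 = -56/5 ≈ -11.200)
b(p, z) = -56/5
b(c(-1, 2), -3)² = (-56/5)² = 3136/25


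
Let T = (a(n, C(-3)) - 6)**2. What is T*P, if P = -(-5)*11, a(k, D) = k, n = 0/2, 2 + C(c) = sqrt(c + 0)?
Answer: 1980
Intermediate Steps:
C(c) = -2 + sqrt(c) (C(c) = -2 + sqrt(c + 0) = -2 + sqrt(c))
n = 0 (n = 0*(1/2) = 0)
T = 36 (T = (0 - 6)**2 = (-6)**2 = 36)
P = 55 (P = -1*(-55) = 55)
T*P = 36*55 = 1980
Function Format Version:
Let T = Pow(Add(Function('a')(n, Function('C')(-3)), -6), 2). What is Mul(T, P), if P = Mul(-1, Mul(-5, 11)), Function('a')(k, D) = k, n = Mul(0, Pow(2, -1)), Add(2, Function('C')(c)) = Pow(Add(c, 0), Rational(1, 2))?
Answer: 1980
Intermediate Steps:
Function('C')(c) = Add(-2, Pow(c, Rational(1, 2))) (Function('C')(c) = Add(-2, Pow(Add(c, 0), Rational(1, 2))) = Add(-2, Pow(c, Rational(1, 2))))
n = 0 (n = Mul(0, Rational(1, 2)) = 0)
T = 36 (T = Pow(Add(0, -6), 2) = Pow(-6, 2) = 36)
P = 55 (P = Mul(-1, -55) = 55)
Mul(T, P) = Mul(36, 55) = 1980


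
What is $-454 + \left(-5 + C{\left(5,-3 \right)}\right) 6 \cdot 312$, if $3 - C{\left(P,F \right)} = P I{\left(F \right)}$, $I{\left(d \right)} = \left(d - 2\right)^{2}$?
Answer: $-238198$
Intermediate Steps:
$I{\left(d \right)} = \left(-2 + d\right)^{2}$
$C{\left(P,F \right)} = 3 - P \left(-2 + F\right)^{2}$
$-454 + \left(-5 + C{\left(5,-3 \right)}\right) 6 \cdot 312 = -454 + \left(-5 + \left(3 - 5 \left(-2 - 3\right)^{2}\right)\right) 6 \cdot 312 = -454 + \left(-5 + \left(3 - 5 \left(-5\right)^{2}\right)\right) 6 \cdot 312 = -454 + \left(-5 + \left(3 - 5 \cdot 25\right)\right) 6 \cdot 312 = -454 + \left(-5 + \left(3 - 125\right)\right) 6 \cdot 312 = -454 + \left(-5 - 122\right) 6 \cdot 312 = -454 + \left(-127\right) 6 \cdot 312 = -454 - 237744 = -238198$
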